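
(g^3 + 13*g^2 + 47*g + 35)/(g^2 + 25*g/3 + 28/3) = 3*(g^2 + 6*g + 5)/(3*g + 4)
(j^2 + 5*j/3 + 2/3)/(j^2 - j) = (3*j^2 + 5*j + 2)/(3*j*(j - 1))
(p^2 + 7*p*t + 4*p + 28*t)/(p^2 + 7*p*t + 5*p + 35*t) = (p + 4)/(p + 5)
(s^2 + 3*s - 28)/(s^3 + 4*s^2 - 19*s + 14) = (s - 4)/(s^2 - 3*s + 2)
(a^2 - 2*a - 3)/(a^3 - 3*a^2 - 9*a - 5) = (a - 3)/(a^2 - 4*a - 5)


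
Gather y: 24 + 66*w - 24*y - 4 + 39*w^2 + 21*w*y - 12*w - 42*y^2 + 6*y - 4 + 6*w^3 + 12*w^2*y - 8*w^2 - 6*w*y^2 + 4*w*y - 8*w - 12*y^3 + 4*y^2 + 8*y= 6*w^3 + 31*w^2 + 46*w - 12*y^3 + y^2*(-6*w - 38) + y*(12*w^2 + 25*w - 10) + 16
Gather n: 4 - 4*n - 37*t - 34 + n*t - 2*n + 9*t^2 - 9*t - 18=n*(t - 6) + 9*t^2 - 46*t - 48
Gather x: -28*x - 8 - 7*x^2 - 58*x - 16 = -7*x^2 - 86*x - 24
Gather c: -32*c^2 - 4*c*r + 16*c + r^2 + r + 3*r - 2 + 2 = -32*c^2 + c*(16 - 4*r) + r^2 + 4*r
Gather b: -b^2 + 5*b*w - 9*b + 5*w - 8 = -b^2 + b*(5*w - 9) + 5*w - 8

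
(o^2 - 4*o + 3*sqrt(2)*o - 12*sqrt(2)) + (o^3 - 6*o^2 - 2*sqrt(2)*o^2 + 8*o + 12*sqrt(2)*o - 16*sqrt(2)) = o^3 - 5*o^2 - 2*sqrt(2)*o^2 + 4*o + 15*sqrt(2)*o - 28*sqrt(2)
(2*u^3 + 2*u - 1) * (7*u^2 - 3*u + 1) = 14*u^5 - 6*u^4 + 16*u^3 - 13*u^2 + 5*u - 1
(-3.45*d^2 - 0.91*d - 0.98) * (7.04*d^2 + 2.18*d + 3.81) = -24.288*d^4 - 13.9274*d^3 - 22.0275*d^2 - 5.6035*d - 3.7338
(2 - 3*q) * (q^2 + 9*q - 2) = -3*q^3 - 25*q^2 + 24*q - 4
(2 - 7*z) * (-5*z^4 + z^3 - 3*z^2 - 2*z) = 35*z^5 - 17*z^4 + 23*z^3 + 8*z^2 - 4*z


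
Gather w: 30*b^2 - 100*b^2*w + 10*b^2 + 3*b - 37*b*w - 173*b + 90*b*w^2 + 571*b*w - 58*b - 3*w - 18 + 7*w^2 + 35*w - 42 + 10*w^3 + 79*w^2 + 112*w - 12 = 40*b^2 - 228*b + 10*w^3 + w^2*(90*b + 86) + w*(-100*b^2 + 534*b + 144) - 72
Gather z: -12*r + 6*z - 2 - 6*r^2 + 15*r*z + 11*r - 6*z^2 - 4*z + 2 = -6*r^2 - r - 6*z^2 + z*(15*r + 2)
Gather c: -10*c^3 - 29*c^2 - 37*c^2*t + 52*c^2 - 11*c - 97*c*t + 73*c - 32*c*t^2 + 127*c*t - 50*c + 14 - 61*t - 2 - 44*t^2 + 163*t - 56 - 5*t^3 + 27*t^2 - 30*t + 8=-10*c^3 + c^2*(23 - 37*t) + c*(-32*t^2 + 30*t + 12) - 5*t^3 - 17*t^2 + 72*t - 36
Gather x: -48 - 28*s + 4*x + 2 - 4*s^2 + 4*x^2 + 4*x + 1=-4*s^2 - 28*s + 4*x^2 + 8*x - 45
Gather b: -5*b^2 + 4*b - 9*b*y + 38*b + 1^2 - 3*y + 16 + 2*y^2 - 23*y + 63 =-5*b^2 + b*(42 - 9*y) + 2*y^2 - 26*y + 80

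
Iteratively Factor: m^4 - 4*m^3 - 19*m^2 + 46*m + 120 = (m + 3)*(m^3 - 7*m^2 + 2*m + 40) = (m - 5)*(m + 3)*(m^2 - 2*m - 8) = (m - 5)*(m - 4)*(m + 3)*(m + 2)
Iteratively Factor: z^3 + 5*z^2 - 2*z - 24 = (z + 3)*(z^2 + 2*z - 8) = (z + 3)*(z + 4)*(z - 2)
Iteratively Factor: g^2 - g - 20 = (g - 5)*(g + 4)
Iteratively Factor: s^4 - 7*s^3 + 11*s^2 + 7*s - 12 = (s + 1)*(s^3 - 8*s^2 + 19*s - 12) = (s - 1)*(s + 1)*(s^2 - 7*s + 12) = (s - 3)*(s - 1)*(s + 1)*(s - 4)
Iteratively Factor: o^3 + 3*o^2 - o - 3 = (o + 3)*(o^2 - 1) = (o + 1)*(o + 3)*(o - 1)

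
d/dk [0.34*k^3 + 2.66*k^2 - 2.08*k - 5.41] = 1.02*k^2 + 5.32*k - 2.08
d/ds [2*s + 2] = 2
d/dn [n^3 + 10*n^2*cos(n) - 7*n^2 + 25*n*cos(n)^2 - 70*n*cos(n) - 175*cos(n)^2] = -10*n^2*sin(n) + 3*n^2 + 70*n*sin(n) - 25*n*sin(2*n) + 20*n*cos(n) - 14*n + 175*sin(2*n) + 25*cos(n)^2 - 70*cos(n)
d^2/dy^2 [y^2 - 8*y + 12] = 2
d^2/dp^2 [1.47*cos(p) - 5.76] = -1.47*cos(p)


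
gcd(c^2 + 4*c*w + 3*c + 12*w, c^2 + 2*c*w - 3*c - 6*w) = 1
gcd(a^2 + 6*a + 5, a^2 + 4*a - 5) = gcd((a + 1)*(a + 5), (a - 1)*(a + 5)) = a + 5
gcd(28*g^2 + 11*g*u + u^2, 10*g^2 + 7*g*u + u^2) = 1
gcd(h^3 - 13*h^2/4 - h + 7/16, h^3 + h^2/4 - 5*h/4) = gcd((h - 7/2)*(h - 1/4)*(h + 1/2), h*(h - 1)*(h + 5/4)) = 1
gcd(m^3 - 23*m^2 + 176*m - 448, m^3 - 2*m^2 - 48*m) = m - 8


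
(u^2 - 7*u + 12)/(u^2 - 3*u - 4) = (u - 3)/(u + 1)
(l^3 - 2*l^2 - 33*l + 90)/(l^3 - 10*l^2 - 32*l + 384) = (l^2 - 8*l + 15)/(l^2 - 16*l + 64)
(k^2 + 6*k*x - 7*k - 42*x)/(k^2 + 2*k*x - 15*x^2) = (k^2 + 6*k*x - 7*k - 42*x)/(k^2 + 2*k*x - 15*x^2)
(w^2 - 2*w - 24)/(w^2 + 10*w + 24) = (w - 6)/(w + 6)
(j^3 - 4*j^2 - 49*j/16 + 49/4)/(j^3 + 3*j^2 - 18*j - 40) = (j^2 - 49/16)/(j^2 + 7*j + 10)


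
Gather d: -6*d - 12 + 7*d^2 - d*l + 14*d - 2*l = 7*d^2 + d*(8 - l) - 2*l - 12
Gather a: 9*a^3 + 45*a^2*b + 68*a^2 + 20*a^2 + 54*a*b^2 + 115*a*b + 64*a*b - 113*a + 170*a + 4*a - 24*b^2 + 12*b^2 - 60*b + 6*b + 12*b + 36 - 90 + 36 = 9*a^3 + a^2*(45*b + 88) + a*(54*b^2 + 179*b + 61) - 12*b^2 - 42*b - 18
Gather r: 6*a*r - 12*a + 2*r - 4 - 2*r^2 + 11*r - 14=-12*a - 2*r^2 + r*(6*a + 13) - 18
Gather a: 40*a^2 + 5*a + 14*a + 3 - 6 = 40*a^2 + 19*a - 3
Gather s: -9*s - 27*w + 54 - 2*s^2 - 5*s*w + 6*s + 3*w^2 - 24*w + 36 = -2*s^2 + s*(-5*w - 3) + 3*w^2 - 51*w + 90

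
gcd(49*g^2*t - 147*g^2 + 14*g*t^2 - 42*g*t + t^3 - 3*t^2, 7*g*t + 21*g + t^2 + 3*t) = 7*g + t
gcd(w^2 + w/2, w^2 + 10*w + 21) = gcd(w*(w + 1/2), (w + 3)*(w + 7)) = 1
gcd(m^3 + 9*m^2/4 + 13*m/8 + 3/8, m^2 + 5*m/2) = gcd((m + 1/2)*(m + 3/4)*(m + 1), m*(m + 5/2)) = 1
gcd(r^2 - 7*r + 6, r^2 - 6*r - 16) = 1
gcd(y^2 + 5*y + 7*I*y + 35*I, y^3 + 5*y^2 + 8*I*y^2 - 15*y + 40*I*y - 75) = y + 5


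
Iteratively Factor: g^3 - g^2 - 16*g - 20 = (g - 5)*(g^2 + 4*g + 4) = (g - 5)*(g + 2)*(g + 2)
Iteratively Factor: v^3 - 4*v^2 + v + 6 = (v - 2)*(v^2 - 2*v - 3) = (v - 3)*(v - 2)*(v + 1)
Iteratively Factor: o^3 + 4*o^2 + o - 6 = (o - 1)*(o^2 + 5*o + 6) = (o - 1)*(o + 2)*(o + 3)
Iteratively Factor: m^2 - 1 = (m - 1)*(m + 1)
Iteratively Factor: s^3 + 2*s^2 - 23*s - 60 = (s + 4)*(s^2 - 2*s - 15) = (s + 3)*(s + 4)*(s - 5)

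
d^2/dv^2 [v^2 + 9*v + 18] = 2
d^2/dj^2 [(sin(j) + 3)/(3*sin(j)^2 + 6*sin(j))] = (-sin(j)^2 - 10*sin(j) - 16 + 6/sin(j) + 36/sin(j)^2 + 24/sin(j)^3)/(3*(sin(j) + 2)^3)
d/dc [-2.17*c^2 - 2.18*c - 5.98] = -4.34*c - 2.18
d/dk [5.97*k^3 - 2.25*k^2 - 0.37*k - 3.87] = 17.91*k^2 - 4.5*k - 0.37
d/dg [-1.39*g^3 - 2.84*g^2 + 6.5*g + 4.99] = -4.17*g^2 - 5.68*g + 6.5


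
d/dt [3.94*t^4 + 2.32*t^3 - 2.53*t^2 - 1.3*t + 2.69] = 15.76*t^3 + 6.96*t^2 - 5.06*t - 1.3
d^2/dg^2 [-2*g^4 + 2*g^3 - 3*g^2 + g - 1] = -24*g^2 + 12*g - 6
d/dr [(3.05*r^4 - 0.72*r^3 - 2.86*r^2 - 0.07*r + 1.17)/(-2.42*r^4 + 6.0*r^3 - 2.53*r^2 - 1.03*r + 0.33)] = (16.5576*r^6 - 29.2754*r^5 + 9.0489*r^4 + 17.6748*r^3 - 19.0041*r^2 + 4.0326*r + 1.182)/(5.8564*r^8 - 29.04*r^7 + 48.2452*r^6 - 25.3748*r^5 - 7.5563*r^4 + 9.1718*r^3 - 0.6089*r^2 - 0.6798*r + 0.1089)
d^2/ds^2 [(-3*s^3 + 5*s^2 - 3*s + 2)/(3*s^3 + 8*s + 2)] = 2*(45*s^6 + 135*s^5 - 144*s^4 - 330*s^3 + 108*s^2 - 72*s + 196)/(27*s^9 + 216*s^7 + 54*s^6 + 576*s^5 + 288*s^4 + 548*s^3 + 384*s^2 + 96*s + 8)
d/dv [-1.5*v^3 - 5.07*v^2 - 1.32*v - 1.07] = -4.5*v^2 - 10.14*v - 1.32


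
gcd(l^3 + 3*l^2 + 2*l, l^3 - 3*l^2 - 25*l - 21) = l + 1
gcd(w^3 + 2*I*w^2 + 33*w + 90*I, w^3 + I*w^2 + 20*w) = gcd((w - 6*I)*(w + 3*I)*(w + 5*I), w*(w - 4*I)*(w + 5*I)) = w + 5*I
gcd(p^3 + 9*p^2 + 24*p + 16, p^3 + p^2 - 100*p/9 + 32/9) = p + 4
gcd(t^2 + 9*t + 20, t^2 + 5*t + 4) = t + 4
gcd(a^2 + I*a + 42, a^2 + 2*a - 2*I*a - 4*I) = 1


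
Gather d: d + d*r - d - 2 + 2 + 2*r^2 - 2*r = d*r + 2*r^2 - 2*r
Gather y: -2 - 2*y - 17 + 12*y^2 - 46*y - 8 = 12*y^2 - 48*y - 27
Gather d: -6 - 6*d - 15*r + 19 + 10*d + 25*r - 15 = 4*d + 10*r - 2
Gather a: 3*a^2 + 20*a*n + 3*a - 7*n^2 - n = 3*a^2 + a*(20*n + 3) - 7*n^2 - n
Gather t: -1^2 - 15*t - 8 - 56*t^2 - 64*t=-56*t^2 - 79*t - 9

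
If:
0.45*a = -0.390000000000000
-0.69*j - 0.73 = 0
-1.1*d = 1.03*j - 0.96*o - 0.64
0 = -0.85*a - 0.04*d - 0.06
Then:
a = -0.87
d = 16.92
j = -1.06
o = 17.58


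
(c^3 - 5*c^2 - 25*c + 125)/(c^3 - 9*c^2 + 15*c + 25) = (c + 5)/(c + 1)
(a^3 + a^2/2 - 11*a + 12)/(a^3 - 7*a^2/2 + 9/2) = (a^2 + 2*a - 8)/(a^2 - 2*a - 3)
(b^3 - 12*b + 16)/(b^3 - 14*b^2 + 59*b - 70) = (b^2 + 2*b - 8)/(b^2 - 12*b + 35)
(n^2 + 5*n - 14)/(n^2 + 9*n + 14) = (n - 2)/(n + 2)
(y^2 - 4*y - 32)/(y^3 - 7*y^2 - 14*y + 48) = (y + 4)/(y^2 + y - 6)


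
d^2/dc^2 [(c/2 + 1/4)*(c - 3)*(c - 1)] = 3*c - 7/2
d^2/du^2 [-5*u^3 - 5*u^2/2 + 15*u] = -30*u - 5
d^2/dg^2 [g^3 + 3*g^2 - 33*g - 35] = 6*g + 6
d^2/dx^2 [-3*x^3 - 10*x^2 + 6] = -18*x - 20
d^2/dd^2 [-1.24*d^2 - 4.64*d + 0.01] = -2.48000000000000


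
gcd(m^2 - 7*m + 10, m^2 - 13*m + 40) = m - 5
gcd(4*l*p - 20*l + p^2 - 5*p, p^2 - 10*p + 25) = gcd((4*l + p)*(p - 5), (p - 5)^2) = p - 5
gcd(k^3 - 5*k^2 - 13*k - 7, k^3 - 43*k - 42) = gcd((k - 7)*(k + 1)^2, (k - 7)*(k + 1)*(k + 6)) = k^2 - 6*k - 7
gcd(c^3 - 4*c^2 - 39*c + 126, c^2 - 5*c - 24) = 1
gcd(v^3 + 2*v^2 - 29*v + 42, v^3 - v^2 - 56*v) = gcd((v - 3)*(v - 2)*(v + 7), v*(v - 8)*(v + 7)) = v + 7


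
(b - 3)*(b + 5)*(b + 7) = b^3 + 9*b^2 - b - 105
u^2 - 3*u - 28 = (u - 7)*(u + 4)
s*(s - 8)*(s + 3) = s^3 - 5*s^2 - 24*s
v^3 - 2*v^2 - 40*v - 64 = (v - 8)*(v + 2)*(v + 4)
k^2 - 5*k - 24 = (k - 8)*(k + 3)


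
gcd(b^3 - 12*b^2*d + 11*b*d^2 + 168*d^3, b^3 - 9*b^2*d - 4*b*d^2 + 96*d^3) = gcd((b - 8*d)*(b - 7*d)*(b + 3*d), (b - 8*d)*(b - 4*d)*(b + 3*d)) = b^2 - 5*b*d - 24*d^2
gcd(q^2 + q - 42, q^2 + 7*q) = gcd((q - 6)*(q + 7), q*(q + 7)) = q + 7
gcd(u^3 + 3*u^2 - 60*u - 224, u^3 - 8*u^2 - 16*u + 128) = u^2 - 4*u - 32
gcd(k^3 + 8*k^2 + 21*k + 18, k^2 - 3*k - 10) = k + 2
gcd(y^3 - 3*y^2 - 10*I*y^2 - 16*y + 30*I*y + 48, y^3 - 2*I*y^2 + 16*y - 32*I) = y - 2*I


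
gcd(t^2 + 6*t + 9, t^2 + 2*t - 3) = t + 3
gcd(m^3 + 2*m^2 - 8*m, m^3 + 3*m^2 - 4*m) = m^2 + 4*m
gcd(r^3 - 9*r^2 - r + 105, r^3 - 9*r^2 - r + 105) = r^3 - 9*r^2 - r + 105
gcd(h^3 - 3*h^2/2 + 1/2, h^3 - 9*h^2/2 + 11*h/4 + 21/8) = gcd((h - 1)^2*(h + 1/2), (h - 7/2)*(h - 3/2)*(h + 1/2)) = h + 1/2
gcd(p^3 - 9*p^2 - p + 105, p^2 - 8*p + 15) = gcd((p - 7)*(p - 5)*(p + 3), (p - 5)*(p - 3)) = p - 5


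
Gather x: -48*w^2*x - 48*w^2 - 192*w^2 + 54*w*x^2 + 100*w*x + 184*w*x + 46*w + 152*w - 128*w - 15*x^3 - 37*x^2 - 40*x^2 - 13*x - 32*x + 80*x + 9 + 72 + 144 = -240*w^2 + 70*w - 15*x^3 + x^2*(54*w - 77) + x*(-48*w^2 + 284*w + 35) + 225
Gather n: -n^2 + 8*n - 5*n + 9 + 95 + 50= -n^2 + 3*n + 154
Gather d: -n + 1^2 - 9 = -n - 8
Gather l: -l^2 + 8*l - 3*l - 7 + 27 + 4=-l^2 + 5*l + 24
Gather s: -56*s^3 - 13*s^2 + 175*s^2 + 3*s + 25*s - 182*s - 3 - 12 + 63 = -56*s^3 + 162*s^2 - 154*s + 48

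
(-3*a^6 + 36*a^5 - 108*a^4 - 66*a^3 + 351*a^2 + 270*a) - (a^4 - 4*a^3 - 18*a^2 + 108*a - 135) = -3*a^6 + 36*a^5 - 109*a^4 - 62*a^3 + 369*a^2 + 162*a + 135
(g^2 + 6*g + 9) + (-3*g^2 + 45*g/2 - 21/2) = -2*g^2 + 57*g/2 - 3/2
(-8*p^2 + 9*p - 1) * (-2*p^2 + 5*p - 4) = 16*p^4 - 58*p^3 + 79*p^2 - 41*p + 4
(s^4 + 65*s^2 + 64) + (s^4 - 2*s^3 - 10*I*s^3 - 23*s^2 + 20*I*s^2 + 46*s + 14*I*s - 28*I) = 2*s^4 - 2*s^3 - 10*I*s^3 + 42*s^2 + 20*I*s^2 + 46*s + 14*I*s + 64 - 28*I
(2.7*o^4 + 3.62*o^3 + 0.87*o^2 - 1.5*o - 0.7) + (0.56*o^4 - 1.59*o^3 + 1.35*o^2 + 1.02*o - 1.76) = 3.26*o^4 + 2.03*o^3 + 2.22*o^2 - 0.48*o - 2.46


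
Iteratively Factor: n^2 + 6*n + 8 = (n + 4)*(n + 2)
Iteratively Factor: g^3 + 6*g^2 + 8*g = (g + 4)*(g^2 + 2*g) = (g + 2)*(g + 4)*(g)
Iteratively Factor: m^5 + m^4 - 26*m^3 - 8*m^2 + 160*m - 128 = (m - 4)*(m^4 + 5*m^3 - 6*m^2 - 32*m + 32) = (m - 4)*(m + 4)*(m^3 + m^2 - 10*m + 8) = (m - 4)*(m - 1)*(m + 4)*(m^2 + 2*m - 8) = (m - 4)*(m - 1)*(m + 4)^2*(m - 2)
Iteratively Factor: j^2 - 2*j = (j)*(j - 2)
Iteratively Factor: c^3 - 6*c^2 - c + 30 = (c - 5)*(c^2 - c - 6) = (c - 5)*(c - 3)*(c + 2)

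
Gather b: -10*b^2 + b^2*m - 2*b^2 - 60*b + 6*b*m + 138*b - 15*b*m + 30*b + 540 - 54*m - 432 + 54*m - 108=b^2*(m - 12) + b*(108 - 9*m)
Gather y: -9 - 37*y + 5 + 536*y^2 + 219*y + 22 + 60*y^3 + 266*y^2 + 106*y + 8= 60*y^3 + 802*y^2 + 288*y + 26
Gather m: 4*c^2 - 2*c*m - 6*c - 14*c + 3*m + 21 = 4*c^2 - 20*c + m*(3 - 2*c) + 21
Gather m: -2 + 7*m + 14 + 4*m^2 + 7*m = 4*m^2 + 14*m + 12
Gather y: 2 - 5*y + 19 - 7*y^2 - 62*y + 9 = -7*y^2 - 67*y + 30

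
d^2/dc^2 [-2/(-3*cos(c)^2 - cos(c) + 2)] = 2*(-36*sin(c)^4 + 43*sin(c)^2 + 37*cos(c)/4 - 9*cos(3*c)/4 + 7)/((cos(c) + 1)^3*(3*cos(c) - 2)^3)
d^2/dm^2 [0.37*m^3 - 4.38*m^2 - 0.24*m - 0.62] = 2.22*m - 8.76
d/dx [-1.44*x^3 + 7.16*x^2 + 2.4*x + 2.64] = -4.32*x^2 + 14.32*x + 2.4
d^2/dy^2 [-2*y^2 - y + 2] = -4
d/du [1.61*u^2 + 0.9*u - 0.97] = 3.22*u + 0.9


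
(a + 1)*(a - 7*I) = a^2 + a - 7*I*a - 7*I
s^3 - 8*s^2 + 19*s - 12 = (s - 4)*(s - 3)*(s - 1)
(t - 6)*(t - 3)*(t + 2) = t^3 - 7*t^2 + 36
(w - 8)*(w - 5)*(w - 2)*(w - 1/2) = w^4 - 31*w^3/2 + 147*w^2/2 - 113*w + 40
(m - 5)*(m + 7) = m^2 + 2*m - 35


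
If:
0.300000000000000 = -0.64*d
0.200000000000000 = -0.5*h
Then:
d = -0.47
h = -0.40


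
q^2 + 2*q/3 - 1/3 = (q - 1/3)*(q + 1)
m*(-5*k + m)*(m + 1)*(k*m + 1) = -5*k^2*m^3 - 5*k^2*m^2 + k*m^4 + k*m^3 - 5*k*m^2 - 5*k*m + m^3 + m^2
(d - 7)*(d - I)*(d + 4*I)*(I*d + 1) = I*d^4 - 2*d^3 - 7*I*d^3 + 14*d^2 + 7*I*d^2 + 4*d - 49*I*d - 28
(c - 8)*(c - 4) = c^2 - 12*c + 32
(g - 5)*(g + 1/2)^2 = g^3 - 4*g^2 - 19*g/4 - 5/4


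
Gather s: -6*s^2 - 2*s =-6*s^2 - 2*s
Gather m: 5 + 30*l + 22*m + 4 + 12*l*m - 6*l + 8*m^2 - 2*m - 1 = 24*l + 8*m^2 + m*(12*l + 20) + 8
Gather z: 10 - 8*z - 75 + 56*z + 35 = 48*z - 30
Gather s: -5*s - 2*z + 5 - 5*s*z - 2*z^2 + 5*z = s*(-5*z - 5) - 2*z^2 + 3*z + 5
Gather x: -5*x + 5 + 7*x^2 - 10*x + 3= 7*x^2 - 15*x + 8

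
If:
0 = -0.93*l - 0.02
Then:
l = -0.02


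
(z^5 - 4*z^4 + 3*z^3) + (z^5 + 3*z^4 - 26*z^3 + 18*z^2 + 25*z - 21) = 2*z^5 - z^4 - 23*z^3 + 18*z^2 + 25*z - 21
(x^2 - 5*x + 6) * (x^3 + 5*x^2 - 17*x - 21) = x^5 - 36*x^3 + 94*x^2 + 3*x - 126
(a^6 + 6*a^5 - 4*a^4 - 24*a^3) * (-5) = -5*a^6 - 30*a^5 + 20*a^4 + 120*a^3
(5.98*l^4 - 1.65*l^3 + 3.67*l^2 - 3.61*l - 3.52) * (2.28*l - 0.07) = 13.6344*l^5 - 4.1806*l^4 + 8.4831*l^3 - 8.4877*l^2 - 7.7729*l + 0.2464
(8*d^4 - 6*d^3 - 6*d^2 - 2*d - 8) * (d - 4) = 8*d^5 - 38*d^4 + 18*d^3 + 22*d^2 + 32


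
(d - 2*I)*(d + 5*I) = d^2 + 3*I*d + 10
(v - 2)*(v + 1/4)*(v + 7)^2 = v^4 + 49*v^3/4 + 24*v^2 - 371*v/4 - 49/2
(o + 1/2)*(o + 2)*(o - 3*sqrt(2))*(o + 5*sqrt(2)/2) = o^4 - sqrt(2)*o^3/2 + 5*o^3/2 - 14*o^2 - 5*sqrt(2)*o^2/4 - 75*o/2 - sqrt(2)*o/2 - 15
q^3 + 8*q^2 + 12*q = q*(q + 2)*(q + 6)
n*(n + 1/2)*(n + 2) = n^3 + 5*n^2/2 + n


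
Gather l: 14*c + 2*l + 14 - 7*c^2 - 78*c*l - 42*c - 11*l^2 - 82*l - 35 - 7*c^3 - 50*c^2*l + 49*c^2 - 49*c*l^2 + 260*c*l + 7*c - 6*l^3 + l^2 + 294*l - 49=-7*c^3 + 42*c^2 - 21*c - 6*l^3 + l^2*(-49*c - 10) + l*(-50*c^2 + 182*c + 214) - 70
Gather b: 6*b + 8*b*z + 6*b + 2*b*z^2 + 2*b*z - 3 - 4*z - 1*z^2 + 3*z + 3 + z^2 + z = b*(2*z^2 + 10*z + 12)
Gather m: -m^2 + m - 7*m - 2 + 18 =-m^2 - 6*m + 16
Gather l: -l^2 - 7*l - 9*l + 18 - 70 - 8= -l^2 - 16*l - 60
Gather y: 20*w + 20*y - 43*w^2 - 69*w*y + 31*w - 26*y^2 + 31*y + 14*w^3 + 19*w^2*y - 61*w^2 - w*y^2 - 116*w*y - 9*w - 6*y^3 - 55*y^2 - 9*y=14*w^3 - 104*w^2 + 42*w - 6*y^3 + y^2*(-w - 81) + y*(19*w^2 - 185*w + 42)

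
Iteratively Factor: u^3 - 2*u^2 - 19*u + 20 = (u - 5)*(u^2 + 3*u - 4) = (u - 5)*(u + 4)*(u - 1)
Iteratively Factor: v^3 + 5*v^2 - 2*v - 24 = (v + 3)*(v^2 + 2*v - 8) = (v - 2)*(v + 3)*(v + 4)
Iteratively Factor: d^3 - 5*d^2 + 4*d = (d)*(d^2 - 5*d + 4) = d*(d - 1)*(d - 4)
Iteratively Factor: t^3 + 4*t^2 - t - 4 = (t + 1)*(t^2 + 3*t - 4) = (t - 1)*(t + 1)*(t + 4)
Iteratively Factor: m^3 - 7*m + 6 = (m + 3)*(m^2 - 3*m + 2) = (m - 2)*(m + 3)*(m - 1)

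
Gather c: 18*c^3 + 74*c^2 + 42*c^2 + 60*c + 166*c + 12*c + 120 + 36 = 18*c^3 + 116*c^2 + 238*c + 156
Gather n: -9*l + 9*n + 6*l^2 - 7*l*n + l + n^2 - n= 6*l^2 - 8*l + n^2 + n*(8 - 7*l)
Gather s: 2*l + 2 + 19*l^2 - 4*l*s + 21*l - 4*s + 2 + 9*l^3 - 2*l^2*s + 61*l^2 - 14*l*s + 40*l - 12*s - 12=9*l^3 + 80*l^2 + 63*l + s*(-2*l^2 - 18*l - 16) - 8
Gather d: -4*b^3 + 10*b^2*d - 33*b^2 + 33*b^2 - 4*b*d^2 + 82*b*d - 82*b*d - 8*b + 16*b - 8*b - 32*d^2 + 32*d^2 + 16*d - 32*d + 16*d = -4*b^3 + 10*b^2*d - 4*b*d^2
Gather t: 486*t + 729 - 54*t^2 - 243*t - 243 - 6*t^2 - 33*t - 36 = -60*t^2 + 210*t + 450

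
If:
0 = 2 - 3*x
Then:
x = 2/3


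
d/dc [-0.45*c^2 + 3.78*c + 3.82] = 3.78 - 0.9*c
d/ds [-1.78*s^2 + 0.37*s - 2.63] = 0.37 - 3.56*s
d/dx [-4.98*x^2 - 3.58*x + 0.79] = -9.96*x - 3.58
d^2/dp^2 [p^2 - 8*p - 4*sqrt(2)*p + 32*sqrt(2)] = 2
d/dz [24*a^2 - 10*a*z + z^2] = -10*a + 2*z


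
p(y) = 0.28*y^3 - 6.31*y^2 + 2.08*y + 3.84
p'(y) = 0.84*y^2 - 12.62*y + 2.08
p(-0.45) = 1.60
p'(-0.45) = 7.93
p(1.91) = -13.26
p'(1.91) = -18.96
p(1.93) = -13.64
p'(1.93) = -19.15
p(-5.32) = -227.97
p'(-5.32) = 92.99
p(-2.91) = -62.55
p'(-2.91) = 45.92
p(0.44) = 3.56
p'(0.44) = -3.31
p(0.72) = 2.17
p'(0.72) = -6.57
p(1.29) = -3.38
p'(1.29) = -12.80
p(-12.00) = -1413.60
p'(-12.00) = 274.48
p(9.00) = -284.43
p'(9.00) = -43.46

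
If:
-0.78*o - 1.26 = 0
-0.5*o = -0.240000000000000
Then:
No Solution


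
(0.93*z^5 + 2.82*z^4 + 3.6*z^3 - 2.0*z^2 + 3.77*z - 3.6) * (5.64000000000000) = 5.2452*z^5 + 15.9048*z^4 + 20.304*z^3 - 11.28*z^2 + 21.2628*z - 20.304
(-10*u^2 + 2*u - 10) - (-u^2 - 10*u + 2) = -9*u^2 + 12*u - 12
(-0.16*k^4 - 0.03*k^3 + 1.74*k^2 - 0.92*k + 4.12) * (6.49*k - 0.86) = -1.0384*k^5 - 0.0571*k^4 + 11.3184*k^3 - 7.4672*k^2 + 27.53*k - 3.5432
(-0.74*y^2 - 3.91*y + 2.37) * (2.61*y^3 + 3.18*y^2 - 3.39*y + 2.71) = -1.9314*y^5 - 12.5583*y^4 - 3.7395*y^3 + 18.7861*y^2 - 18.6304*y + 6.4227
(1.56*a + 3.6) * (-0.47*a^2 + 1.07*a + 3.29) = -0.7332*a^3 - 0.0227999999999997*a^2 + 8.9844*a + 11.844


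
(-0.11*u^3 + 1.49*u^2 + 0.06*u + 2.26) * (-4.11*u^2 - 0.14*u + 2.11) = 0.4521*u^5 - 6.1085*u^4 - 0.6873*u^3 - 6.1531*u^2 - 0.1898*u + 4.7686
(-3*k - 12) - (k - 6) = -4*k - 6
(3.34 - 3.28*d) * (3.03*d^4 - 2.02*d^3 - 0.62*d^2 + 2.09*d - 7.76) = -9.9384*d^5 + 16.7458*d^4 - 4.7132*d^3 - 8.926*d^2 + 32.4334*d - 25.9184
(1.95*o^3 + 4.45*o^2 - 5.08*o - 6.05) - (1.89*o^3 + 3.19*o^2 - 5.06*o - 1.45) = 0.0600000000000001*o^3 + 1.26*o^2 - 0.0200000000000005*o - 4.6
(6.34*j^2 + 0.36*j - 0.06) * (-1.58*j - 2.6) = -10.0172*j^3 - 17.0528*j^2 - 0.8412*j + 0.156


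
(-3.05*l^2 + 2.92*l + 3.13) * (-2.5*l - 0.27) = 7.625*l^3 - 6.4765*l^2 - 8.6134*l - 0.8451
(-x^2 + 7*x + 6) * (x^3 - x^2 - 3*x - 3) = -x^5 + 8*x^4 + 2*x^3 - 24*x^2 - 39*x - 18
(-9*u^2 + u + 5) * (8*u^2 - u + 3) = -72*u^4 + 17*u^3 + 12*u^2 - 2*u + 15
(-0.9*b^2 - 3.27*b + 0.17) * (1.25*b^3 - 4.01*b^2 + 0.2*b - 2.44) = -1.125*b^5 - 0.4785*b^4 + 13.1452*b^3 + 0.8603*b^2 + 8.0128*b - 0.4148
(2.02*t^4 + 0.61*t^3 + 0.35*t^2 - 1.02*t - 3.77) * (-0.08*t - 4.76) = -0.1616*t^5 - 9.664*t^4 - 2.9316*t^3 - 1.5844*t^2 + 5.1568*t + 17.9452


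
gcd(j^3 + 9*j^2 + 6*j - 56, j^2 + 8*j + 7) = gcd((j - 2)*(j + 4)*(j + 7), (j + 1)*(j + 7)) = j + 7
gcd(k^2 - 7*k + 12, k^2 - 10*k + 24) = k - 4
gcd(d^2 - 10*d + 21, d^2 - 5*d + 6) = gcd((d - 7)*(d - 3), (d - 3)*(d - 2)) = d - 3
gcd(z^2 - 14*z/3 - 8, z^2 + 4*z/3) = z + 4/3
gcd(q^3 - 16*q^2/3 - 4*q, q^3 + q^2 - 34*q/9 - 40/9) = 1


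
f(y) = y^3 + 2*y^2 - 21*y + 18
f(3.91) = 26.24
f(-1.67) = 53.99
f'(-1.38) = -20.81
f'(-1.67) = -19.31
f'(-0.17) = -21.59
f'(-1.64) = -19.49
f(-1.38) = 48.16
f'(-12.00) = 363.00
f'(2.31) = 4.25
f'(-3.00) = -6.00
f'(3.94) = 41.33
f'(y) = 3*y^2 + 4*y - 21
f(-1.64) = 53.41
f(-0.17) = 21.62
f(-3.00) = 72.00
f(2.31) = -7.51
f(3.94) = 27.47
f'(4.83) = 68.31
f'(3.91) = 40.50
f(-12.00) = -1170.00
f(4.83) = 75.91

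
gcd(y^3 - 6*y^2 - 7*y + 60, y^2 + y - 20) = y - 4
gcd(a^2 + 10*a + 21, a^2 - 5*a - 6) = 1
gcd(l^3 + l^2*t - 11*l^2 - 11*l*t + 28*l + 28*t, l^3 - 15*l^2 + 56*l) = l - 7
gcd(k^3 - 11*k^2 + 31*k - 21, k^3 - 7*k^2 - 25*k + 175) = k - 7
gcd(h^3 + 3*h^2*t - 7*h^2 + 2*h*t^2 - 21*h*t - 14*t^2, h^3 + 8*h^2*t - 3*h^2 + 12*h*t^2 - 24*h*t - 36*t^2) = h + 2*t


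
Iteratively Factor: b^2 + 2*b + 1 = (b + 1)*(b + 1)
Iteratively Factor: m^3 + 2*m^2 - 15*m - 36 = (m + 3)*(m^2 - m - 12) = (m + 3)^2*(m - 4)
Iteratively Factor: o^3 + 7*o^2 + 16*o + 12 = (o + 2)*(o^2 + 5*o + 6) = (o + 2)^2*(o + 3)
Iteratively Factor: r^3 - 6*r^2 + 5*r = (r - 5)*(r^2 - r) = (r - 5)*(r - 1)*(r)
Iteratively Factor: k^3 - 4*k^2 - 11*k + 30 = (k - 2)*(k^2 - 2*k - 15) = (k - 2)*(k + 3)*(k - 5)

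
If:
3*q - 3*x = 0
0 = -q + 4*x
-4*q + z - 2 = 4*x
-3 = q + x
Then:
No Solution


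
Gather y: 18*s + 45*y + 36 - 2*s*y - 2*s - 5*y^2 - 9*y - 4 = 16*s - 5*y^2 + y*(36 - 2*s) + 32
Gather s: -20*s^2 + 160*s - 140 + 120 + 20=-20*s^2 + 160*s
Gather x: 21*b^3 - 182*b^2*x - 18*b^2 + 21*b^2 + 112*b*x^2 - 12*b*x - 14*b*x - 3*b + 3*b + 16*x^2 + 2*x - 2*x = 21*b^3 + 3*b^2 + x^2*(112*b + 16) + x*(-182*b^2 - 26*b)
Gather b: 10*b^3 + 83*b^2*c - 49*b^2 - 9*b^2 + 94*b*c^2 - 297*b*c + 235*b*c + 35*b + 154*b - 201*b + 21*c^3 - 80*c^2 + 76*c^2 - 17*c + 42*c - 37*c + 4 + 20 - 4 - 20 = 10*b^3 + b^2*(83*c - 58) + b*(94*c^2 - 62*c - 12) + 21*c^3 - 4*c^2 - 12*c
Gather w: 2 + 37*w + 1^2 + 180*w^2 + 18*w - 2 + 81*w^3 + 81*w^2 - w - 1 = 81*w^3 + 261*w^2 + 54*w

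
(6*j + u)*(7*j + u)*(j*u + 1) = 42*j^3*u + 13*j^2*u^2 + 42*j^2 + j*u^3 + 13*j*u + u^2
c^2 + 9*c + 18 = (c + 3)*(c + 6)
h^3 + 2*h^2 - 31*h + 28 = (h - 4)*(h - 1)*(h + 7)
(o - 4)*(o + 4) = o^2 - 16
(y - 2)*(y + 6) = y^2 + 4*y - 12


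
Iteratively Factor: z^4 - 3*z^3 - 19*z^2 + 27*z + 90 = (z + 2)*(z^3 - 5*z^2 - 9*z + 45) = (z + 2)*(z + 3)*(z^2 - 8*z + 15) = (z - 5)*(z + 2)*(z + 3)*(z - 3)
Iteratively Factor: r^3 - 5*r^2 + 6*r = (r - 3)*(r^2 - 2*r) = (r - 3)*(r - 2)*(r)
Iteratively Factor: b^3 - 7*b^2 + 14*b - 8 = (b - 1)*(b^2 - 6*b + 8) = (b - 4)*(b - 1)*(b - 2)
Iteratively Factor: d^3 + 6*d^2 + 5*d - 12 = (d + 3)*(d^2 + 3*d - 4) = (d - 1)*(d + 3)*(d + 4)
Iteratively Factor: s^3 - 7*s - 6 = (s - 3)*(s^2 + 3*s + 2) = (s - 3)*(s + 1)*(s + 2)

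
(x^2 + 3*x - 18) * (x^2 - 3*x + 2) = x^4 - 25*x^2 + 60*x - 36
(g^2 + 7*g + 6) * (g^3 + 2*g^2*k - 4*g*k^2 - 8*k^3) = g^5 + 2*g^4*k + 7*g^4 - 4*g^3*k^2 + 14*g^3*k + 6*g^3 - 8*g^2*k^3 - 28*g^2*k^2 + 12*g^2*k - 56*g*k^3 - 24*g*k^2 - 48*k^3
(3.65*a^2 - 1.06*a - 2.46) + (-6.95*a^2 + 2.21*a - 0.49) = -3.3*a^2 + 1.15*a - 2.95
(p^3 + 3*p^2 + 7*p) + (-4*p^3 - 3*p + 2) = -3*p^3 + 3*p^2 + 4*p + 2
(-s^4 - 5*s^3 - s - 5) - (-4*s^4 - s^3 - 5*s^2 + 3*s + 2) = 3*s^4 - 4*s^3 + 5*s^2 - 4*s - 7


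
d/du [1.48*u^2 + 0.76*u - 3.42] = 2.96*u + 0.76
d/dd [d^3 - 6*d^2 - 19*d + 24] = 3*d^2 - 12*d - 19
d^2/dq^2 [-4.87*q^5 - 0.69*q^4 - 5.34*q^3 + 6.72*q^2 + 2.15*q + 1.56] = -97.4*q^3 - 8.28*q^2 - 32.04*q + 13.44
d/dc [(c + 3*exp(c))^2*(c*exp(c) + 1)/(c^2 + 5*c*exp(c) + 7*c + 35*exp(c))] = (c + 3*exp(c))*(-(c + 3*exp(c))*(c*exp(c) + 1)*(5*c*exp(c) + 2*c + 40*exp(c) + 7) + ((c + 1)*(c + 3*exp(c))*exp(c) + 2*(c*exp(c) + 1)*(3*exp(c) + 1))*(c^2 + 5*c*exp(c) + 7*c + 35*exp(c)))/(c^2 + 5*c*exp(c) + 7*c + 35*exp(c))^2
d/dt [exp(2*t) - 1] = 2*exp(2*t)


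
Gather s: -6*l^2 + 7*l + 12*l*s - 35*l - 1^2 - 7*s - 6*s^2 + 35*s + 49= -6*l^2 - 28*l - 6*s^2 + s*(12*l + 28) + 48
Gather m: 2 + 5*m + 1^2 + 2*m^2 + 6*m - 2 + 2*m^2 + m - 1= 4*m^2 + 12*m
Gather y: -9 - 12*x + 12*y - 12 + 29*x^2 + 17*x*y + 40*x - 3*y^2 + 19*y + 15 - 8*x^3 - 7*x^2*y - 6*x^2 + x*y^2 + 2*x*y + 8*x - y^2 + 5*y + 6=-8*x^3 + 23*x^2 + 36*x + y^2*(x - 4) + y*(-7*x^2 + 19*x + 36)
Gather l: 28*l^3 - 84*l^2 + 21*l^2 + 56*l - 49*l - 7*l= 28*l^3 - 63*l^2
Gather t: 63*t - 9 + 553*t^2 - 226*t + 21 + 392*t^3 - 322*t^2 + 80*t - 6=392*t^3 + 231*t^2 - 83*t + 6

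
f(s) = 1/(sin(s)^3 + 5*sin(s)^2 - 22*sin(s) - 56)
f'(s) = (-3*sin(s)^2*cos(s) - 10*sin(s)*cos(s) + 22*cos(s))/(sin(s)^3 + 5*sin(s)^2 - 22*sin(s) - 56)^2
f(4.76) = -0.03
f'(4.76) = 0.00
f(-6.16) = -0.02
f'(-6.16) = 0.01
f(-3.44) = -0.02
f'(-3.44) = -0.00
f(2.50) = -0.01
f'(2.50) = -0.00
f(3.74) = -0.02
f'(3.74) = -0.01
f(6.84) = -0.02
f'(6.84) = 0.00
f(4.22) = -0.03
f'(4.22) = -0.01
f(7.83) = -0.01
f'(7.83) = 0.00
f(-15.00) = -0.03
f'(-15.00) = -0.01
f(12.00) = -0.02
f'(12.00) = 0.01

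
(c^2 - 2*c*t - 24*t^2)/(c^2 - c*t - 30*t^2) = (c + 4*t)/(c + 5*t)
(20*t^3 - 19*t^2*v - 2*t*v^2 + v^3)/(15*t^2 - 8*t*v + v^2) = (4*t^2 - 3*t*v - v^2)/(3*t - v)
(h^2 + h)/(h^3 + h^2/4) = 4*(h + 1)/(h*(4*h + 1))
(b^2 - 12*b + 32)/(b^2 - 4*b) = (b - 8)/b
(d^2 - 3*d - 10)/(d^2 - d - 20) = (d + 2)/(d + 4)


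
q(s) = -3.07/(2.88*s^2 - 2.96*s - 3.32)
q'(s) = -3.07*(2.96 - 5.76*s)/(2.88*s^2 - 2.96*s - 3.32)^2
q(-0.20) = 1.17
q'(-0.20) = -1.85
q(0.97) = 0.88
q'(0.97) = 0.67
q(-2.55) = -0.13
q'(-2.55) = -0.10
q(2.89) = -0.25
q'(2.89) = 0.28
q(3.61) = -0.13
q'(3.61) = 0.10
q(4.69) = -0.07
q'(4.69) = 0.03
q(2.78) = -0.29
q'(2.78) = 0.35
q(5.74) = -0.04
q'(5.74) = 0.02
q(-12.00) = -0.01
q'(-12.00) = -0.00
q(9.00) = -0.02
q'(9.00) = 0.00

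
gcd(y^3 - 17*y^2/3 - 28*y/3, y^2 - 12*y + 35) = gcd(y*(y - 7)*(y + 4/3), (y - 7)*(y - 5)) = y - 7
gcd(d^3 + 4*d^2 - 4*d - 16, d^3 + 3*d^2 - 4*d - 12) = d^2 - 4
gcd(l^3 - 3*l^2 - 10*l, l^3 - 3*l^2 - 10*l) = l^3 - 3*l^2 - 10*l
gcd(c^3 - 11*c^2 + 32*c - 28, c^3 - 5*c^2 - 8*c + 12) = 1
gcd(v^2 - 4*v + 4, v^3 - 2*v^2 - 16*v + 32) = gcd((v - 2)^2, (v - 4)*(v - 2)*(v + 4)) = v - 2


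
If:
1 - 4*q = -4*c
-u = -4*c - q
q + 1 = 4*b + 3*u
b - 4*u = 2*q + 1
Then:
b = 23/51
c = -19/204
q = 8/51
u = -11/51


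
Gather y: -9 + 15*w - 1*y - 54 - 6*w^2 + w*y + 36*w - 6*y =-6*w^2 + 51*w + y*(w - 7) - 63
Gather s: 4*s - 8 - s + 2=3*s - 6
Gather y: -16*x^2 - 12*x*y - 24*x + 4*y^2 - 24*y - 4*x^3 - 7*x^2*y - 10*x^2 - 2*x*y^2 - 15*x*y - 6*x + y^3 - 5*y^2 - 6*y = -4*x^3 - 26*x^2 - 30*x + y^3 + y^2*(-2*x - 1) + y*(-7*x^2 - 27*x - 30)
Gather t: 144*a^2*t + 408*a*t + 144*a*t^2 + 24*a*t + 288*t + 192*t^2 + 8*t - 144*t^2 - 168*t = t^2*(144*a + 48) + t*(144*a^2 + 432*a + 128)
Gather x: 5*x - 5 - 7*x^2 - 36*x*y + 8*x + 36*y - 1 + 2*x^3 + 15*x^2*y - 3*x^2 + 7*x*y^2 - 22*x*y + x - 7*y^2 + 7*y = 2*x^3 + x^2*(15*y - 10) + x*(7*y^2 - 58*y + 14) - 7*y^2 + 43*y - 6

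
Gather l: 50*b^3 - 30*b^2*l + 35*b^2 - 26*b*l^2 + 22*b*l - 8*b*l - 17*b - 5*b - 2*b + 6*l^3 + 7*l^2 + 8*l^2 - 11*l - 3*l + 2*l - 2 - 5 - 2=50*b^3 + 35*b^2 - 24*b + 6*l^3 + l^2*(15 - 26*b) + l*(-30*b^2 + 14*b - 12) - 9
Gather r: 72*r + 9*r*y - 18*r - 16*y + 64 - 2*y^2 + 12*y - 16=r*(9*y + 54) - 2*y^2 - 4*y + 48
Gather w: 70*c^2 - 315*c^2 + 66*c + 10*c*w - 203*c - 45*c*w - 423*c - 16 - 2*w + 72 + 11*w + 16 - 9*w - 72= -245*c^2 - 35*c*w - 560*c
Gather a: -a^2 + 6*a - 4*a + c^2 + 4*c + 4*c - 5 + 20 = -a^2 + 2*a + c^2 + 8*c + 15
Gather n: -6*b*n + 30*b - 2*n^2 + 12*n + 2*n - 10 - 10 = 30*b - 2*n^2 + n*(14 - 6*b) - 20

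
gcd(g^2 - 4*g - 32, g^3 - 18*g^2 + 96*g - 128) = g - 8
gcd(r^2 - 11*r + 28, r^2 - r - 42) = r - 7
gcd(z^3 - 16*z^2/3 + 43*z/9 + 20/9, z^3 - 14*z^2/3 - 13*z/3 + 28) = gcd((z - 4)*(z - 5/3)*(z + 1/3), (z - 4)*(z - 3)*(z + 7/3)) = z - 4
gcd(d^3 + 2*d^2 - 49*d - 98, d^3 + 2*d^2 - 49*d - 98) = d^3 + 2*d^2 - 49*d - 98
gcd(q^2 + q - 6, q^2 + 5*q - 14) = q - 2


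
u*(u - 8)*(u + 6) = u^3 - 2*u^2 - 48*u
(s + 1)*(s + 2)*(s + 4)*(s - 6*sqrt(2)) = s^4 - 6*sqrt(2)*s^3 + 7*s^3 - 42*sqrt(2)*s^2 + 14*s^2 - 84*sqrt(2)*s + 8*s - 48*sqrt(2)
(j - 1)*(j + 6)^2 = j^3 + 11*j^2 + 24*j - 36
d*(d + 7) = d^2 + 7*d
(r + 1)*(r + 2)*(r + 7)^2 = r^4 + 17*r^3 + 93*r^2 + 175*r + 98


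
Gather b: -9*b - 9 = -9*b - 9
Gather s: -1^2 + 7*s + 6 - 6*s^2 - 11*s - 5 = -6*s^2 - 4*s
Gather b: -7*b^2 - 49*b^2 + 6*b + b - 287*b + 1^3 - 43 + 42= -56*b^2 - 280*b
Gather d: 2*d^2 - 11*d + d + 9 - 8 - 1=2*d^2 - 10*d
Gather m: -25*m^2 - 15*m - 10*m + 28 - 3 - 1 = -25*m^2 - 25*m + 24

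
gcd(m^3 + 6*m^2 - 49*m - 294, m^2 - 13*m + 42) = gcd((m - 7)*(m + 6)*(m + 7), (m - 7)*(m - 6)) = m - 7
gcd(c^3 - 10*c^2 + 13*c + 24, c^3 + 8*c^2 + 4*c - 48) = 1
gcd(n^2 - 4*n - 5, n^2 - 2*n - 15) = n - 5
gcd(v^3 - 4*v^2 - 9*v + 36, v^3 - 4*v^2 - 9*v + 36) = v^3 - 4*v^2 - 9*v + 36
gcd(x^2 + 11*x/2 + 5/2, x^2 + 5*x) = x + 5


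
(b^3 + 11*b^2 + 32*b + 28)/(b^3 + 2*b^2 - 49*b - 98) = (b + 2)/(b - 7)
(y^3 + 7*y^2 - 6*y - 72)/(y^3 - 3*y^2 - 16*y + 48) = (y + 6)/(y - 4)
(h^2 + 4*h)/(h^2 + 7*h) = (h + 4)/(h + 7)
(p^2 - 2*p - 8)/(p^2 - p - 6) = (p - 4)/(p - 3)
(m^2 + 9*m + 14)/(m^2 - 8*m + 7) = (m^2 + 9*m + 14)/(m^2 - 8*m + 7)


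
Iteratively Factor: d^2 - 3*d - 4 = (d - 4)*(d + 1)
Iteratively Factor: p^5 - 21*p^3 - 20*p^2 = (p)*(p^4 - 21*p^2 - 20*p) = p*(p + 4)*(p^3 - 4*p^2 - 5*p) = p*(p + 1)*(p + 4)*(p^2 - 5*p) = p^2*(p + 1)*(p + 4)*(p - 5)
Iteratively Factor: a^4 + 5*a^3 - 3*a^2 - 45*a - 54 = (a + 3)*(a^3 + 2*a^2 - 9*a - 18) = (a - 3)*(a + 3)*(a^2 + 5*a + 6) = (a - 3)*(a + 2)*(a + 3)*(a + 3)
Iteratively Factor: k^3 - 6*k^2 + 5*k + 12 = (k - 3)*(k^2 - 3*k - 4) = (k - 4)*(k - 3)*(k + 1)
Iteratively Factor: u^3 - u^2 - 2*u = (u)*(u^2 - u - 2) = u*(u + 1)*(u - 2)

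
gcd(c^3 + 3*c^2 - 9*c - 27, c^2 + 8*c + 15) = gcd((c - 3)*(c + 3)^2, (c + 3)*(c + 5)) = c + 3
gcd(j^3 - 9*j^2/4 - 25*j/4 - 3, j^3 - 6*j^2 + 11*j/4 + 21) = j - 4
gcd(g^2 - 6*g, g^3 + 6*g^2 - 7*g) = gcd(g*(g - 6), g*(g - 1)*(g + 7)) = g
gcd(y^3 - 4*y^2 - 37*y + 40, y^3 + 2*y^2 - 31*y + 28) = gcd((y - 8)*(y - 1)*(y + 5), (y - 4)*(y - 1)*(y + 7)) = y - 1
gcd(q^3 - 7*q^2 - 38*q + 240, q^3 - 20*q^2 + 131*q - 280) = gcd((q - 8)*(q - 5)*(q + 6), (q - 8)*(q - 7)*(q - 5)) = q^2 - 13*q + 40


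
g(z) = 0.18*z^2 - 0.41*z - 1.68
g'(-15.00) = -5.81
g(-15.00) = 44.97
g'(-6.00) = -2.57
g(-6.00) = 7.26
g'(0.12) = -0.37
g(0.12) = -1.73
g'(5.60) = 1.61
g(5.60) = 1.67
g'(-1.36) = -0.90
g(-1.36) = -0.79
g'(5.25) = 1.48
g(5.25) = 1.13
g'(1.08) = -0.02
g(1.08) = -1.91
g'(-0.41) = -0.56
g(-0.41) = -1.48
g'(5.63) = 1.62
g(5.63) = 1.72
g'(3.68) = 0.91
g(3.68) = -0.75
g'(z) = 0.36*z - 0.41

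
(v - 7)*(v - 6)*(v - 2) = v^3 - 15*v^2 + 68*v - 84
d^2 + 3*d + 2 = (d + 1)*(d + 2)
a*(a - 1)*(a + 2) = a^3 + a^2 - 2*a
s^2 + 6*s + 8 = (s + 2)*(s + 4)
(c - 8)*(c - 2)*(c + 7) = c^3 - 3*c^2 - 54*c + 112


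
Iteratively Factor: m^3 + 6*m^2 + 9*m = (m + 3)*(m^2 + 3*m) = (m + 3)^2*(m)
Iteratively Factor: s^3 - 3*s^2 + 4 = (s + 1)*(s^2 - 4*s + 4) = (s - 2)*(s + 1)*(s - 2)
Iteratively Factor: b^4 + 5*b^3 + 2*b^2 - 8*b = (b + 2)*(b^3 + 3*b^2 - 4*b) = (b - 1)*(b + 2)*(b^2 + 4*b) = (b - 1)*(b + 2)*(b + 4)*(b)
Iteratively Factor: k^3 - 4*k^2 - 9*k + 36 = (k - 3)*(k^2 - k - 12) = (k - 3)*(k + 3)*(k - 4)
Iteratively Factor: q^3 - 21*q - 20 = (q - 5)*(q^2 + 5*q + 4) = (q - 5)*(q + 1)*(q + 4)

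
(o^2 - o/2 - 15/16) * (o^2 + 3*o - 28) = o^4 + 5*o^3/2 - 487*o^2/16 + 179*o/16 + 105/4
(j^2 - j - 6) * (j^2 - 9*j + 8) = j^4 - 10*j^3 + 11*j^2 + 46*j - 48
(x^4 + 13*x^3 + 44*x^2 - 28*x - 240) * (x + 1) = x^5 + 14*x^4 + 57*x^3 + 16*x^2 - 268*x - 240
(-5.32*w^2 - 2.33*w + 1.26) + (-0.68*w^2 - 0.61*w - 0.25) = -6.0*w^2 - 2.94*w + 1.01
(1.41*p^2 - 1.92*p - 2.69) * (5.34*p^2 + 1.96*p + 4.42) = 7.5294*p^4 - 7.4892*p^3 - 11.8956*p^2 - 13.7588*p - 11.8898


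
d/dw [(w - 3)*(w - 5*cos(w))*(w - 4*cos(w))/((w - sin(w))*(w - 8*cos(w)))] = ((3 - w)*(w - sin(w))*(w - 5*cos(w))*(w - 4*cos(w))*(8*sin(w) + 1) + (w - 3)*(w - 8*cos(w))*(w - 5*cos(w))*(w - 4*cos(w))*(cos(w) - 1) + (w - sin(w))*(w - 8*cos(w))*((w - 3)*(w - 5*cos(w))*(4*sin(w) + 1) + (w - 3)*(w - 4*cos(w))*(5*sin(w) + 1) + (w - 5*cos(w))*(w - 4*cos(w))))/((w - sin(w))^2*(w - 8*cos(w))^2)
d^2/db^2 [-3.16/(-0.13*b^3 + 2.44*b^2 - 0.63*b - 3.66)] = ((15.4208 - 2.4648*b)*(0.13*b^3 - 2.44*b^2 + 0.63*b + 3.66) + 3.16*(0.39*b^2 - 4.88*b + 0.63)*(0.78*b^2 - 9.76*b + 1.26))/(0.13*b^3 - 2.44*b^2 + 0.63*b + 3.66)^3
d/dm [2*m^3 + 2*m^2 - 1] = 2*m*(3*m + 2)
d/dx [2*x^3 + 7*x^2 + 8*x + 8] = 6*x^2 + 14*x + 8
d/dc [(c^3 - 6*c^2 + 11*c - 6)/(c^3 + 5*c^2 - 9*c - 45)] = (11*c^2 + 26*c - 61)/(c^4 + 16*c^3 + 94*c^2 + 240*c + 225)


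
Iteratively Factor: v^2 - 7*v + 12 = (v - 4)*(v - 3)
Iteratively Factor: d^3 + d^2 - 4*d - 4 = (d + 1)*(d^2 - 4) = (d + 1)*(d + 2)*(d - 2)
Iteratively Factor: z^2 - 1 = (z + 1)*(z - 1)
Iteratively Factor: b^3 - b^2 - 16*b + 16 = (b - 4)*(b^2 + 3*b - 4) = (b - 4)*(b - 1)*(b + 4)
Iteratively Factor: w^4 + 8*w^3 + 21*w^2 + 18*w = (w + 3)*(w^3 + 5*w^2 + 6*w) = (w + 3)^2*(w^2 + 2*w) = w*(w + 3)^2*(w + 2)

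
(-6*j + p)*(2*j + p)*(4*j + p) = -48*j^3 - 28*j^2*p + p^3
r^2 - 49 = (r - 7)*(r + 7)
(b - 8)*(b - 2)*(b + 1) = b^3 - 9*b^2 + 6*b + 16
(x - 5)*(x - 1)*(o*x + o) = o*x^3 - 5*o*x^2 - o*x + 5*o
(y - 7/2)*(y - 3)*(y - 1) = y^3 - 15*y^2/2 + 17*y - 21/2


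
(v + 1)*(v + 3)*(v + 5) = v^3 + 9*v^2 + 23*v + 15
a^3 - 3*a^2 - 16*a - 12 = (a - 6)*(a + 1)*(a + 2)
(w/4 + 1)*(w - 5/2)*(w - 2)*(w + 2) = w^4/4 + 3*w^3/8 - 7*w^2/2 - 3*w/2 + 10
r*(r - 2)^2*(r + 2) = r^4 - 2*r^3 - 4*r^2 + 8*r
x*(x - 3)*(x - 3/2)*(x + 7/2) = x^4 - x^3 - 45*x^2/4 + 63*x/4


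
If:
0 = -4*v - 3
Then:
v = -3/4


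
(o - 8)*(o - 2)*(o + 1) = o^3 - 9*o^2 + 6*o + 16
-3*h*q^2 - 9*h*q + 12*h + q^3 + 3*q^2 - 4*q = (-3*h + q)*(q - 1)*(q + 4)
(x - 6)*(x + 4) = x^2 - 2*x - 24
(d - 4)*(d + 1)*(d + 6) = d^3 + 3*d^2 - 22*d - 24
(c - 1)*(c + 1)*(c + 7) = c^3 + 7*c^2 - c - 7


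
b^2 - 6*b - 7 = (b - 7)*(b + 1)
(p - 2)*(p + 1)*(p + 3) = p^3 + 2*p^2 - 5*p - 6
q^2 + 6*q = q*(q + 6)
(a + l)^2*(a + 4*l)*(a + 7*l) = a^4 + 13*a^3*l + 51*a^2*l^2 + 67*a*l^3 + 28*l^4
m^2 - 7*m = m*(m - 7)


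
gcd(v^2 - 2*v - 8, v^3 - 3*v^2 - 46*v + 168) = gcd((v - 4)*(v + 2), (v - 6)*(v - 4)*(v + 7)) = v - 4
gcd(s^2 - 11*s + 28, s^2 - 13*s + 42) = s - 7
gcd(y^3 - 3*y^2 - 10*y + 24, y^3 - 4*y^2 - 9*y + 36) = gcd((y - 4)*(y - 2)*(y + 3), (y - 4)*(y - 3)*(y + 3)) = y^2 - y - 12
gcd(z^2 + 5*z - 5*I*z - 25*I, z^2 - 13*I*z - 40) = z - 5*I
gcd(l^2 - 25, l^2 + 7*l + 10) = l + 5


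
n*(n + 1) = n^2 + n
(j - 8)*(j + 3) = j^2 - 5*j - 24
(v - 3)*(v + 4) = v^2 + v - 12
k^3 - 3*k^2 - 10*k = k*(k - 5)*(k + 2)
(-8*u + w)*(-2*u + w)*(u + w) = 16*u^3 + 6*u^2*w - 9*u*w^2 + w^3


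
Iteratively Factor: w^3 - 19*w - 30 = (w - 5)*(w^2 + 5*w + 6) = (w - 5)*(w + 3)*(w + 2)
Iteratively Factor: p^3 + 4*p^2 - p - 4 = (p + 1)*(p^2 + 3*p - 4) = (p + 1)*(p + 4)*(p - 1)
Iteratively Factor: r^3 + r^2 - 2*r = (r + 2)*(r^2 - r) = (r - 1)*(r + 2)*(r)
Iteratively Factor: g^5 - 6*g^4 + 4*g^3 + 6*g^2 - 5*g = (g - 1)*(g^4 - 5*g^3 - g^2 + 5*g) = g*(g - 1)*(g^3 - 5*g^2 - g + 5) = g*(g - 1)^2*(g^2 - 4*g - 5) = g*(g - 1)^2*(g + 1)*(g - 5)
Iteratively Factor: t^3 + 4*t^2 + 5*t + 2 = (t + 2)*(t^2 + 2*t + 1) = (t + 1)*(t + 2)*(t + 1)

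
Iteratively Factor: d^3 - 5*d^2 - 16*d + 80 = (d + 4)*(d^2 - 9*d + 20) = (d - 4)*(d + 4)*(d - 5)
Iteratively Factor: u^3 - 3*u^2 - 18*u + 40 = (u - 5)*(u^2 + 2*u - 8) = (u - 5)*(u - 2)*(u + 4)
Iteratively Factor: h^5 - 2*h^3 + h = (h - 1)*(h^4 + h^3 - h^2 - h) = (h - 1)*(h + 1)*(h^3 - h) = (h - 1)*(h + 1)^2*(h^2 - h) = h*(h - 1)*(h + 1)^2*(h - 1)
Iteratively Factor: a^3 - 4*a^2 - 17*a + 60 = (a - 5)*(a^2 + a - 12) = (a - 5)*(a + 4)*(a - 3)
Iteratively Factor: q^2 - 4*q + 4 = (q - 2)*(q - 2)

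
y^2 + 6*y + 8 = (y + 2)*(y + 4)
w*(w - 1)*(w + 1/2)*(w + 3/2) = w^4 + w^3 - 5*w^2/4 - 3*w/4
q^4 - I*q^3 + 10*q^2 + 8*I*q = q*(q - 4*I)*(q + I)*(q + 2*I)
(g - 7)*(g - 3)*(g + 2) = g^3 - 8*g^2 + g + 42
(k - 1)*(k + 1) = k^2 - 1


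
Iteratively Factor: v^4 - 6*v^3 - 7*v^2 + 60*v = (v - 4)*(v^3 - 2*v^2 - 15*v) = (v - 5)*(v - 4)*(v^2 + 3*v) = v*(v - 5)*(v - 4)*(v + 3)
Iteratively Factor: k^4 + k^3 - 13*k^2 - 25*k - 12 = (k + 3)*(k^3 - 2*k^2 - 7*k - 4) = (k + 1)*(k + 3)*(k^2 - 3*k - 4) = (k - 4)*(k + 1)*(k + 3)*(k + 1)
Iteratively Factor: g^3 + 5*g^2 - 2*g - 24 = (g - 2)*(g^2 + 7*g + 12) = (g - 2)*(g + 4)*(g + 3)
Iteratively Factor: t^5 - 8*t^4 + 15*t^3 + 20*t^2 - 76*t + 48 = (t + 2)*(t^4 - 10*t^3 + 35*t^2 - 50*t + 24) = (t - 2)*(t + 2)*(t^3 - 8*t^2 + 19*t - 12) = (t - 4)*(t - 2)*(t + 2)*(t^2 - 4*t + 3) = (t - 4)*(t - 3)*(t - 2)*(t + 2)*(t - 1)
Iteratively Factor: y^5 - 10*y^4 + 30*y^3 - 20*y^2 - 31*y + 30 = (y - 5)*(y^4 - 5*y^3 + 5*y^2 + 5*y - 6) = (y - 5)*(y - 1)*(y^3 - 4*y^2 + y + 6) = (y - 5)*(y - 3)*(y - 1)*(y^2 - y - 2) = (y - 5)*(y - 3)*(y - 1)*(y + 1)*(y - 2)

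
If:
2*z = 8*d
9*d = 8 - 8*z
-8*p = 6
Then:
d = 8/41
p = -3/4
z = 32/41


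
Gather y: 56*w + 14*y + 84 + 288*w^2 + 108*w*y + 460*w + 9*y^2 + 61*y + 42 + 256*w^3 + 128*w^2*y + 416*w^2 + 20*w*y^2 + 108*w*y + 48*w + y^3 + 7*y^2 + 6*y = 256*w^3 + 704*w^2 + 564*w + y^3 + y^2*(20*w + 16) + y*(128*w^2 + 216*w + 81) + 126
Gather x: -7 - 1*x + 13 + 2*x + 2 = x + 8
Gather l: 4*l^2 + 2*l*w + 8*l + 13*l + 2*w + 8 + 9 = 4*l^2 + l*(2*w + 21) + 2*w + 17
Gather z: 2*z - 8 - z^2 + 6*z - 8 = -z^2 + 8*z - 16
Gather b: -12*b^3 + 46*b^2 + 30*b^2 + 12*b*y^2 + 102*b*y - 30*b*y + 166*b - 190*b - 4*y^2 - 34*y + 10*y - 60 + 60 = -12*b^3 + 76*b^2 + b*(12*y^2 + 72*y - 24) - 4*y^2 - 24*y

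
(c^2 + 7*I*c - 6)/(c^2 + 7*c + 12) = (c^2 + 7*I*c - 6)/(c^2 + 7*c + 12)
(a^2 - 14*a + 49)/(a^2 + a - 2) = (a^2 - 14*a + 49)/(a^2 + a - 2)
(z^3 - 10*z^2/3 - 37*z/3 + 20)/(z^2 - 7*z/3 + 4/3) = (z^2 - 2*z - 15)/(z - 1)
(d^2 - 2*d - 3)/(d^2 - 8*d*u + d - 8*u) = (3 - d)/(-d + 8*u)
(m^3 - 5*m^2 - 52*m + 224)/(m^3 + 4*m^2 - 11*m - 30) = (m^3 - 5*m^2 - 52*m + 224)/(m^3 + 4*m^2 - 11*m - 30)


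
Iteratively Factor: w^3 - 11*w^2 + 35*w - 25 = (w - 1)*(w^2 - 10*w + 25) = (w - 5)*(w - 1)*(w - 5)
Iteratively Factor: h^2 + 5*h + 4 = (h + 1)*(h + 4)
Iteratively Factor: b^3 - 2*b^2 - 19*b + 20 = (b + 4)*(b^2 - 6*b + 5) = (b - 5)*(b + 4)*(b - 1)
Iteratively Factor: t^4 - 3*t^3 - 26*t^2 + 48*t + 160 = (t - 5)*(t^3 + 2*t^2 - 16*t - 32) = (t - 5)*(t - 4)*(t^2 + 6*t + 8) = (t - 5)*(t - 4)*(t + 4)*(t + 2)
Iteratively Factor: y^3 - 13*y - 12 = (y + 3)*(y^2 - 3*y - 4) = (y + 1)*(y + 3)*(y - 4)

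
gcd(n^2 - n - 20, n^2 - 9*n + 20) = n - 5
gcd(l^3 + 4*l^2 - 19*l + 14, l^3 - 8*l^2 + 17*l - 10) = l^2 - 3*l + 2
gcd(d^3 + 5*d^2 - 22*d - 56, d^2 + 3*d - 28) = d^2 + 3*d - 28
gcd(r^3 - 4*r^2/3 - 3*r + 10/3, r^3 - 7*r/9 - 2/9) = r - 1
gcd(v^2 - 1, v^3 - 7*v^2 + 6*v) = v - 1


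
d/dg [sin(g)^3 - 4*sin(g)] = (3*sin(g)^2 - 4)*cos(g)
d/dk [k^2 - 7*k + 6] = 2*k - 7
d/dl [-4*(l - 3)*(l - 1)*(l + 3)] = -12*l^2 + 8*l + 36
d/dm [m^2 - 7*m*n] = 2*m - 7*n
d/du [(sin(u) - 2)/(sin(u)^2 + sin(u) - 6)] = -cos(u)/(sin(u) + 3)^2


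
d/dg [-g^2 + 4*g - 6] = 4 - 2*g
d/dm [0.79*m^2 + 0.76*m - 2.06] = 1.58*m + 0.76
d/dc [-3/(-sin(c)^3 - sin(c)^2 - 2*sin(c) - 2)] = 3*(-2*sin(c) + 3*cos(c)^2 - 5)*cos(c)/((sin(c) + 1)^2*(sin(c)^2 + 2)^2)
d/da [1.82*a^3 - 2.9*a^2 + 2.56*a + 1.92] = 5.46*a^2 - 5.8*a + 2.56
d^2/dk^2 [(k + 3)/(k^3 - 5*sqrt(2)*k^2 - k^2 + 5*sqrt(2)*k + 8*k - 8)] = 2*((k + 3)*(3*k^2 - 10*sqrt(2)*k - 2*k + 5*sqrt(2) + 8)^2 + (-3*k^2 + 2*k + 10*sqrt(2)*k + (k + 3)*(-3*k + 1 + 5*sqrt(2)) - 8 - 5*sqrt(2))*(k^3 - 5*sqrt(2)*k^2 - k^2 + 5*sqrt(2)*k + 8*k - 8))/(k^3 - 5*sqrt(2)*k^2 - k^2 + 5*sqrt(2)*k + 8*k - 8)^3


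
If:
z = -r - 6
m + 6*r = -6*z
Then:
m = 36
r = -z - 6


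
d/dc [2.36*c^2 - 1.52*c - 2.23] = 4.72*c - 1.52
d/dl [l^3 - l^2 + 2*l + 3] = 3*l^2 - 2*l + 2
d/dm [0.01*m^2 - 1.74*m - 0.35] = 0.02*m - 1.74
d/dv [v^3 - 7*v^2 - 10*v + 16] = 3*v^2 - 14*v - 10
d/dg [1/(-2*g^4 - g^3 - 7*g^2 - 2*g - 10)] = (8*g^3 + 3*g^2 + 14*g + 2)/(2*g^4 + g^3 + 7*g^2 + 2*g + 10)^2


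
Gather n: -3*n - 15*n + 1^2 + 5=6 - 18*n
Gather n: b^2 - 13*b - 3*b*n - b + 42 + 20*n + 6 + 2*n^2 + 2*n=b^2 - 14*b + 2*n^2 + n*(22 - 3*b) + 48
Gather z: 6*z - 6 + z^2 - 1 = z^2 + 6*z - 7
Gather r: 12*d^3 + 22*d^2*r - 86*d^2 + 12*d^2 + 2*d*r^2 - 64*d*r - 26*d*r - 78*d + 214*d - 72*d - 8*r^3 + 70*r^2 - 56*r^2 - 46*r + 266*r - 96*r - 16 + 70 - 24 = 12*d^3 - 74*d^2 + 64*d - 8*r^3 + r^2*(2*d + 14) + r*(22*d^2 - 90*d + 124) + 30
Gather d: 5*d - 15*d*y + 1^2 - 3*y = d*(5 - 15*y) - 3*y + 1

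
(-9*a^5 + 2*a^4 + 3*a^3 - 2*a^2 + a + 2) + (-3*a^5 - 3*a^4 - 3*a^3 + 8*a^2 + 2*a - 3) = -12*a^5 - a^4 + 6*a^2 + 3*a - 1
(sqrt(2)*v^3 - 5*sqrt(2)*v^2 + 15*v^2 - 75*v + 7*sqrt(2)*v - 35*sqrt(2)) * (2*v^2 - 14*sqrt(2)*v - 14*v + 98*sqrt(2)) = 2*sqrt(2)*v^5 - 24*sqrt(2)*v^4 + 2*v^4 - 126*sqrt(2)*v^3 - 24*v^3 - 126*v^2 + 2352*sqrt(2)*v^2 - 6860*sqrt(2)*v + 2352*v - 6860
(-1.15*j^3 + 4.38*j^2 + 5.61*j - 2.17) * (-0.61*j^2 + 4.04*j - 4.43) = 0.7015*j^5 - 7.3178*j^4 + 19.3676*j^3 + 4.5847*j^2 - 33.6191*j + 9.6131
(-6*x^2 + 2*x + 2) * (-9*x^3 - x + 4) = 54*x^5 - 18*x^4 - 12*x^3 - 26*x^2 + 6*x + 8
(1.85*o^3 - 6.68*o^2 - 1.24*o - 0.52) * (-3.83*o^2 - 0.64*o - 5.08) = -7.0855*o^5 + 24.4004*o^4 - 0.373600000000001*o^3 + 36.7196*o^2 + 6.632*o + 2.6416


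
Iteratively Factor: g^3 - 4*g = (g)*(g^2 - 4) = g*(g + 2)*(g - 2)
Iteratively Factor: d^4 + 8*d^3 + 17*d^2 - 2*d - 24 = (d + 2)*(d^3 + 6*d^2 + 5*d - 12) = (d + 2)*(d + 3)*(d^2 + 3*d - 4) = (d + 2)*(d + 3)*(d + 4)*(d - 1)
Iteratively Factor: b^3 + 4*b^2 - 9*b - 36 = (b + 4)*(b^2 - 9) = (b + 3)*(b + 4)*(b - 3)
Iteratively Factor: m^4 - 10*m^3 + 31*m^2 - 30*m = (m)*(m^3 - 10*m^2 + 31*m - 30) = m*(m - 5)*(m^2 - 5*m + 6) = m*(m - 5)*(m - 3)*(m - 2)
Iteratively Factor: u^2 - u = (u - 1)*(u)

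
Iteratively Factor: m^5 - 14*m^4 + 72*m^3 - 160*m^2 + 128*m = (m - 4)*(m^4 - 10*m^3 + 32*m^2 - 32*m) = (m - 4)^2*(m^3 - 6*m^2 + 8*m) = m*(m - 4)^2*(m^2 - 6*m + 8) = m*(m - 4)^3*(m - 2)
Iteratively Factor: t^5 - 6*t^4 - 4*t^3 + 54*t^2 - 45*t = (t - 3)*(t^4 - 3*t^3 - 13*t^2 + 15*t) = (t - 3)*(t - 1)*(t^3 - 2*t^2 - 15*t) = t*(t - 3)*(t - 1)*(t^2 - 2*t - 15) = t*(t - 3)*(t - 1)*(t + 3)*(t - 5)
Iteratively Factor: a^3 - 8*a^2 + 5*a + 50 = (a - 5)*(a^2 - 3*a - 10) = (a - 5)*(a + 2)*(a - 5)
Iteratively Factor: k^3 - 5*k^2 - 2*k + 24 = (k + 2)*(k^2 - 7*k + 12) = (k - 4)*(k + 2)*(k - 3)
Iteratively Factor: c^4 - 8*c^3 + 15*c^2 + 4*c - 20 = (c + 1)*(c^3 - 9*c^2 + 24*c - 20) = (c - 2)*(c + 1)*(c^2 - 7*c + 10) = (c - 2)^2*(c + 1)*(c - 5)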